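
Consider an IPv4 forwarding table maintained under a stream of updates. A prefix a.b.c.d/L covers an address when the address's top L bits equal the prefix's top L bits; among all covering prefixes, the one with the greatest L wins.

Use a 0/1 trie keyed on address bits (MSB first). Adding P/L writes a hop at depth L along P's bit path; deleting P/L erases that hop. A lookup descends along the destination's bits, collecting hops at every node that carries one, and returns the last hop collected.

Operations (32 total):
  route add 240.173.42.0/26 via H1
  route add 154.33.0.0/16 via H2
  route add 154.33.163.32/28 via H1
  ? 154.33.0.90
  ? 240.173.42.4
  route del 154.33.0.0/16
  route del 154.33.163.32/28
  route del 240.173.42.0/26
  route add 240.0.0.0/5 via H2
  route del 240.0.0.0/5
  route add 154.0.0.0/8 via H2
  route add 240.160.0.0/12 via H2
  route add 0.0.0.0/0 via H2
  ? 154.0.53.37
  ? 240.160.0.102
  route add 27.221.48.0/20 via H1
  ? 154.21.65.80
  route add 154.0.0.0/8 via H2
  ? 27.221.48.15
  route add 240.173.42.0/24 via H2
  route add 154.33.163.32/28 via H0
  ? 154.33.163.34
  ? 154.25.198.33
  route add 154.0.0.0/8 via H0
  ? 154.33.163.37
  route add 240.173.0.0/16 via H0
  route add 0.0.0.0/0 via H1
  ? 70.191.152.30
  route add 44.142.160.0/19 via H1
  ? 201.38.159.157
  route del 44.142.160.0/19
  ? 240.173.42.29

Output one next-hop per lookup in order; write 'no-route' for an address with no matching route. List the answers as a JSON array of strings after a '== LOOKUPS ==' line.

Trace:
  + 240.173.42.0/26 (H1) depth=26
  + 154.33.0.0/16 (H2) depth=16
  + 154.33.163.32/28 (H1) depth=28
  Q 154.33.0.90: descend 1001101000100001 ; hops seen [H2] ; pick H2
  Q 240.173.42.4: descend 11110000101011010010101000 ; hops seen [H1] ; pick H1
  del 154.33.0.0/16 (clear depth 16)
  del 154.33.163.32/28 (clear depth 28)
  del 240.173.42.0/26 (clear depth 26)
  + 240.0.0.0/5 (H2) depth=5
  del 240.0.0.0/5 (clear depth 5)
  + 154.0.0.0/8 (H2) depth=8
  + 240.160.0.0/12 (H2) depth=12
  + 0.0.0.0/0 (H2) depth=0
  Q 154.0.53.37: descend 1001101000 ; hops seen [H2,H2] ; pick H2
  Q 240.160.0.102: descend 111100001010 ; hops seen [H2,H2] ; pick H2
  + 27.221.48.0/20 (H1) depth=20
  Q 154.21.65.80: descend 1001101000 ; hops seen [H2,H2] ; pick H2
  + 154.0.0.0/8 (H2) depth=8
  Q 27.221.48.15: descend 00011011110111010011 ; hops seen [H2,H1] ; pick H1
  + 240.173.42.0/24 (H2) depth=24
  + 154.33.163.32/28 (H0) depth=28
  Q 154.33.163.34: descend 1001101000100001101000110010 ; hops seen [H2,H2,H0] ; pick H0
  Q 154.25.198.33: descend 1001101000 ; hops seen [H2,H2] ; pick H2
  + 154.0.0.0/8 (H0) depth=8
  Q 154.33.163.37: descend 1001101000100001101000110010 ; hops seen [H2,H0,H0] ; pick H0
  + 240.173.0.0/16 (H0) depth=16
  + 0.0.0.0/0 (H1) depth=0
  Q 70.191.152.30: descend 0 ; hops seen [H1] ; pick H1
  + 44.142.160.0/19 (H1) depth=19
  Q 201.38.159.157: descend 11 ; hops seen [H1] ; pick H1
  del 44.142.160.0/19 (clear depth 19)
  Q 240.173.42.29: descend 11110000101011010010101000 ; hops seen [H1,H2,H0,H2] ; pick H2

== LOOKUPS ==
["H2","H1","H2","H2","H2","H1","H0","H2","H0","H1","H1","H2"]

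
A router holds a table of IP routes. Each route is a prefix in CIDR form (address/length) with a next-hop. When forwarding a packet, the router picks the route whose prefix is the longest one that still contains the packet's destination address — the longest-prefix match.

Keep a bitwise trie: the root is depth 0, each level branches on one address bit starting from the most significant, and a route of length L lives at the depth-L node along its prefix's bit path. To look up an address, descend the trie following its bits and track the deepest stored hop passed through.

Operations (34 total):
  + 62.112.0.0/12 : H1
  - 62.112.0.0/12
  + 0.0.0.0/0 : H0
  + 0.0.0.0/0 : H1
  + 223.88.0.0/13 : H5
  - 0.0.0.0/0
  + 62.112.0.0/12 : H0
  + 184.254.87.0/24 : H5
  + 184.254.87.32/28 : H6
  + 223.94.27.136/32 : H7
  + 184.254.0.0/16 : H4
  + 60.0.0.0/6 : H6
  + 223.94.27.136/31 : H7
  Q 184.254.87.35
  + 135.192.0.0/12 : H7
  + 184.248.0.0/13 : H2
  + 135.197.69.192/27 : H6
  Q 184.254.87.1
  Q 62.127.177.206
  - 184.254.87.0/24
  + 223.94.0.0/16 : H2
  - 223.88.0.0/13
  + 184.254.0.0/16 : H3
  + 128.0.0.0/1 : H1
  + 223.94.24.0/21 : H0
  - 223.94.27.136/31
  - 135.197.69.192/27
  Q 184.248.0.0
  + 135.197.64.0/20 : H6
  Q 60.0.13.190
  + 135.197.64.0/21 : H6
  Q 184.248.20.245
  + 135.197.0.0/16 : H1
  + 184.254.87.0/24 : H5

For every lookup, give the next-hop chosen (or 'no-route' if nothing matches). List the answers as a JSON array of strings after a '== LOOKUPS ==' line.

Apply in order:
  + 62.112.0.0/12 (H1) depth=12
  del 62.112.0.0/12 (clear depth 12)
  + 0.0.0.0/0 (H0) depth=0
  + 0.0.0.0/0 (H1) depth=0
  + 223.88.0.0/13 (H5) depth=13
  del 0.0.0.0/0 (clear depth 0)
  + 62.112.0.0/12 (H0) depth=12
  + 184.254.87.0/24 (H5) depth=24
  + 184.254.87.32/28 (H6) depth=28
  + 223.94.27.136/32 (H7) depth=32
  + 184.254.0.0/16 (H4) depth=16
  + 60.0.0.0/6 (H6) depth=6
  + 223.94.27.136/31 (H7) depth=31
  lookup 184.254.87.35: bits 1011100011111110010101110010 walk d0:-→d1:-→d2:-→d3:-→d4:-→d5:-→d6:-→d7:-→d8:-→d9:-→d10:-→d11:-→d12:-→d13:-→d14:-→d15:-→d16:H4→d17:-→d18:-→d19:-→d20:-→d21:-→d22:-→d23:-→d24:H5→d25:-→d26:-→d27:-→d28:H6 -> H6
  + 135.192.0.0/12 (H7) depth=12
  + 184.248.0.0/13 (H2) depth=13
  + 135.197.69.192/27 (H6) depth=27
  lookup 184.254.87.1: bits 10111000111111100101011100 walk d0:-→d1:-→d2:-→d3:-→d4:-→d5:-→d6:-→d7:-→d8:-→d9:-→d10:-→d11:-→d12:-→d13:H2→d14:-→d15:-→d16:H4→d17:-→d18:-→d19:-→d20:-→d21:-→d22:-→d23:-→d24:H5→d25:-→d26:- -> H5
  lookup 62.127.177.206: bits 001111100111 walk d0:-→d1:-→d2:-→d3:-→d4:-→d5:-→d6:H6→d7:-→d8:-→d9:-→d10:-→d11:-→d12:H0 -> H0
  del 184.254.87.0/24 (clear depth 24)
  + 223.94.0.0/16 (H2) depth=16
  del 223.88.0.0/13 (clear depth 13)
  + 184.254.0.0/16 (H3) depth=16
  + 128.0.0.0/1 (H1) depth=1
  + 223.94.24.0/21 (H0) depth=21
  del 223.94.27.136/31 (clear depth 31)
  del 135.197.69.192/27 (clear depth 27)
  lookup 184.248.0.0: bits 1011100011111 walk d0:-→d1:H1→d2:-→d3:-→d4:-→d5:-→d6:-→d7:-→d8:-→d9:-→d10:-→d11:-→d12:-→d13:H2 -> H2
  + 135.197.64.0/20 (H6) depth=20
  lookup 60.0.13.190: bits 001111 walk d0:-→d1:-→d2:-→d3:-→d4:-→d5:-→d6:H6 -> H6
  + 135.197.64.0/21 (H6) depth=21
  lookup 184.248.20.245: bits 1011100011111 walk d0:-→d1:H1→d2:-→d3:-→d4:-→d5:-→d6:-→d7:-→d8:-→d9:-→d10:-→d11:-→d12:-→d13:H2 -> H2
  + 135.197.0.0/16 (H1) depth=16
  + 184.254.87.0/24 (H5) depth=24

== LOOKUPS ==
["H6","H5","H0","H2","H6","H2"]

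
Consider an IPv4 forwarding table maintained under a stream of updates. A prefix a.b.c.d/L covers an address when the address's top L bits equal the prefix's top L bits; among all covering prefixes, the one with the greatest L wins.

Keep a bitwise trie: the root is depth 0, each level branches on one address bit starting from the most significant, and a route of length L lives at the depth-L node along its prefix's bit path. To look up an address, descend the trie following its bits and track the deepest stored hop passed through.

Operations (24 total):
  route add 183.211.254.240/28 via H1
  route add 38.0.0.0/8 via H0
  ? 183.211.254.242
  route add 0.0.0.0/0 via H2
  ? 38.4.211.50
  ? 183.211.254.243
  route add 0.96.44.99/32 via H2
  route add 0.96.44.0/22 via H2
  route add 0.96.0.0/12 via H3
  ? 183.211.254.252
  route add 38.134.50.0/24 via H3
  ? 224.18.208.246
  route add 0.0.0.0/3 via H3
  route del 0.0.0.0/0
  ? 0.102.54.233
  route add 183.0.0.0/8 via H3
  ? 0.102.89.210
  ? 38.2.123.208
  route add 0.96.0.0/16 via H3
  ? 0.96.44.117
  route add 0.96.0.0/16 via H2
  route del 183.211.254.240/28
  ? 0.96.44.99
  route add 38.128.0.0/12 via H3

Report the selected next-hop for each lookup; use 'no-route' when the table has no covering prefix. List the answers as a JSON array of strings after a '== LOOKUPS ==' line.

Apply in order:
  add 183.211.254.240/28 -> H1 at depth 28
  add 38.0.0.0/8 -> H0 at depth 8
  Q 183.211.254.242: descend 1011011111010011111111101111 ; hops seen [H1] ; pick H1
  add 0.0.0.0/0 -> H2 at depth 0
  Q 38.4.211.50: descend 00100110 ; hops seen [H2,H0] ; pick H0
  Q 183.211.254.243: descend 1011011111010011111111101111 ; hops seen [H2,H1] ; pick H1
  add 0.96.44.99/32 -> H2 at depth 32
  add 0.96.44.0/22 -> H2 at depth 22
  add 0.96.0.0/12 -> H3 at depth 12
  Q 183.211.254.252: descend 1011011111010011111111101111 ; hops seen [H2,H1] ; pick H1
  add 38.134.50.0/24 -> H3 at depth 24
  Q 224.18.208.246: descend 1 ; hops seen [H2] ; pick H2
  add 0.0.0.0/3 -> H3 at depth 3
  del 0.0.0.0/0 (clear depth 0)
  Q 0.102.54.233: descend 0000000001100 ; hops seen [H3,H3] ; pick H3
  add 183.0.0.0/8 -> H3 at depth 8
  Q 0.102.89.210: descend 0000000001100 ; hops seen [H3,H3] ; pick H3
  Q 38.2.123.208: descend 00100110 ; hops seen [H0] ; pick H0
  add 0.96.0.0/16 -> H3 at depth 16
  Q 0.96.44.117: descend 000000000110000000101100011 ; hops seen [H3,H3,H3,H2] ; pick H2
  add 0.96.0.0/16 -> H2 at depth 16
  del 183.211.254.240/28 (clear depth 28)
  Q 0.96.44.99: descend 00000000011000000010110001100011 ; hops seen [H3,H3,H2,H2,H2] ; pick H2
  add 38.128.0.0/12 -> H3 at depth 12

== LOOKUPS ==
["H1","H0","H1","H1","H2","H3","H3","H0","H2","H2"]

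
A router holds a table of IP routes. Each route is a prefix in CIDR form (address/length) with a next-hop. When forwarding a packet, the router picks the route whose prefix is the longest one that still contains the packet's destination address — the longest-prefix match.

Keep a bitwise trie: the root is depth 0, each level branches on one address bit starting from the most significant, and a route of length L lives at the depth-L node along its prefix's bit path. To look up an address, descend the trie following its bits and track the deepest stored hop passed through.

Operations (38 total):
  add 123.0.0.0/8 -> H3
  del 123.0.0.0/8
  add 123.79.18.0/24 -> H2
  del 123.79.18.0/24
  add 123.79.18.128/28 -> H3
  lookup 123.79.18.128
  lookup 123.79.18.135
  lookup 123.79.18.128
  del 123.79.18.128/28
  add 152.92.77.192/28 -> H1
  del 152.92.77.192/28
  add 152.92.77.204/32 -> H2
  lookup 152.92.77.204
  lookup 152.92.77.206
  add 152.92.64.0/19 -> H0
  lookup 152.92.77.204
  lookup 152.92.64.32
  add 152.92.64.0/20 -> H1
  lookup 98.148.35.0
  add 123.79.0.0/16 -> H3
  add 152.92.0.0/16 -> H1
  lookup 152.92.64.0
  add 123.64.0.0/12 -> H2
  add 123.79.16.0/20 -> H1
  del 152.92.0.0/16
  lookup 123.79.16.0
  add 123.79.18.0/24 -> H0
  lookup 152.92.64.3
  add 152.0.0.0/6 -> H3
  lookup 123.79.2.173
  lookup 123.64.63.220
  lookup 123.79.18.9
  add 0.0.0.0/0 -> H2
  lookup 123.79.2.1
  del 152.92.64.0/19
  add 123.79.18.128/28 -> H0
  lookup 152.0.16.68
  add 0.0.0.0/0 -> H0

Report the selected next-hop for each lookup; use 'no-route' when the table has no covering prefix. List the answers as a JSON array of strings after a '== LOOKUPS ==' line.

Process each operation:
  + 123.0.0.0/8 (H3) depth=8
  del 123.0.0.0/8 (clear depth 8)
  + 123.79.18.0/24 (H2) depth=24
  del 123.79.18.0/24 (clear depth 24)
  + 123.79.18.128/28 (H3) depth=28
  lookup 123.79.18.128: bits 0111101101001111000100101000 walk d0:-→d1:-→d2:-→d3:-→d4:-→d5:-→d6:-→d7:-→d8:-→d9:-→d10:-→d11:-→d12:-→d13:-→d14:-→d15:-→d16:-→d17:-→d18:-→d19:-→d20:-→d21:-→d22:-→d23:-→d24:-→d25:-→d26:-→d27:-→d28:H3 -> H3
  lookup 123.79.18.135: bits 0111101101001111000100101000 walk d0:-→d1:-→d2:-→d3:-→d4:-→d5:-→d6:-→d7:-→d8:-→d9:-→d10:-→d11:-→d12:-→d13:-→d14:-→d15:-→d16:-→d17:-→d18:-→d19:-→d20:-→d21:-→d22:-→d23:-→d24:-→d25:-→d26:-→d27:-→d28:H3 -> H3
  lookup 123.79.18.128: bits 0111101101001111000100101000 walk d0:-→d1:-→d2:-→d3:-→d4:-→d5:-→d6:-→d7:-→d8:-→d9:-→d10:-→d11:-→d12:-→d13:-→d14:-→d15:-→d16:-→d17:-→d18:-→d19:-→d20:-→d21:-→d22:-→d23:-→d24:-→d25:-→d26:-→d27:-→d28:H3 -> H3
  del 123.79.18.128/28 (clear depth 28)
  + 152.92.77.192/28 (H1) depth=28
  del 152.92.77.192/28 (clear depth 28)
  + 152.92.77.204/32 (H2) depth=32
  lookup 152.92.77.204: bits 10011000010111000100110111001100 walk d0:-→d1:-→d2:-→d3:-→d4:-→d5:-→d6:-→d7:-→d8:-→d9:-→d10:-→d11:-→d12:-→d13:-→d14:-→d15:-→d16:-→d17:-→d18:-→d19:-→d20:-→d21:-→d22:-→d23:-→d24:-→d25:-→d26:-→d27:-→d28:-→d29:-→d30:-→d31:-→d32:H2 -> H2
  lookup 152.92.77.206: bits 100110000101110001001101110011 walk d0:-→d1:-→d2:-→d3:-→d4:-→d5:-→d6:-→d7:-→d8:-→d9:-→d10:-→d11:-→d12:-→d13:-→d14:-→d15:-→d16:-→d17:-→d18:-→d19:-→d20:-→d21:-→d22:-→d23:-→d24:-→d25:-→d26:-→d27:-→d28:-→d29:-→d30:- -> no-route
  + 152.92.64.0/19 (H0) depth=19
  lookup 152.92.77.204: bits 10011000010111000100110111001100 walk d0:-→d1:-→d2:-→d3:-→d4:-→d5:-→d6:-→d7:-→d8:-→d9:-→d10:-→d11:-→d12:-→d13:-→d14:-→d15:-→d16:-→d17:-→d18:-→d19:H0→d20:-→d21:-→d22:-→d23:-→d24:-→d25:-→d26:-→d27:-→d28:-→d29:-→d30:-→d31:-→d32:H2 -> H2
  lookup 152.92.64.32: bits 10011000010111000100 walk d0:-→d1:-→d2:-→d3:-→d4:-→d5:-→d6:-→d7:-→d8:-→d9:-→d10:-→d11:-→d12:-→d13:-→d14:-→d15:-→d16:-→d17:-→d18:-→d19:H0→d20:- -> H0
  + 152.92.64.0/20 (H1) depth=20
  lookup 98.148.35.0: bits 011 walk d0:-→d1:-→d2:-→d3:- -> no-route
  + 123.79.0.0/16 (H3) depth=16
  + 152.92.0.0/16 (H1) depth=16
  lookup 152.92.64.0: bits 10011000010111000100 walk d0:-→d1:-→d2:-→d3:-→d4:-→d5:-→d6:-→d7:-→d8:-→d9:-→d10:-→d11:-→d12:-→d13:-→d14:-→d15:-→d16:H1→d17:-→d18:-→d19:H0→d20:H1 -> H1
  + 123.64.0.0/12 (H2) depth=12
  + 123.79.16.0/20 (H1) depth=20
  del 152.92.0.0/16 (clear depth 16)
  lookup 123.79.16.0: bits 0111101101001111000100 walk d0:-→d1:-→d2:-→d3:-→d4:-→d5:-→d6:-→d7:-→d8:-→d9:-→d10:-→d11:-→d12:H2→d13:-→d14:-→d15:-→d16:H3→d17:-→d18:-→d19:-→d20:H1→d21:-→d22:- -> H1
  + 123.79.18.0/24 (H0) depth=24
  lookup 152.92.64.3: bits 10011000010111000100 walk d0:-→d1:-→d2:-→d3:-→d4:-→d5:-→d6:-→d7:-→d8:-→d9:-→d10:-→d11:-→d12:-→d13:-→d14:-→d15:-→d16:-→d17:-→d18:-→d19:H0→d20:H1 -> H1
  + 152.0.0.0/6 (H3) depth=6
  lookup 123.79.2.173: bits 0111101101001111000 walk d0:-→d1:-→d2:-→d3:-→d4:-→d5:-→d6:-→d7:-→d8:-→d9:-→d10:-→d11:-→d12:H2→d13:-→d14:-→d15:-→d16:H3→d17:-→d18:-→d19:- -> H3
  lookup 123.64.63.220: bits 011110110100 walk d0:-→d1:-→d2:-→d3:-→d4:-→d5:-→d6:-→d7:-→d8:-→d9:-→d10:-→d11:-→d12:H2 -> H2
  lookup 123.79.18.9: bits 011110110100111100010010 walk d0:-→d1:-→d2:-→d3:-→d4:-→d5:-→d6:-→d7:-→d8:-→d9:-→d10:-→d11:-→d12:H2→d13:-→d14:-→d15:-→d16:H3→d17:-→d18:-→d19:-→d20:H1→d21:-→d22:-→d23:-→d24:H0 -> H0
  + 0.0.0.0/0 (H2) depth=0
  lookup 123.79.2.1: bits 0111101101001111000 walk d0:H2→d1:-→d2:-→d3:-→d4:-→d5:-→d6:-→d7:-→d8:-→d9:-→d10:-→d11:-→d12:H2→d13:-→d14:-→d15:-→d16:H3→d17:-→d18:-→d19:- -> H3
  del 152.92.64.0/19 (clear depth 19)
  + 123.79.18.128/28 (H0) depth=28
  lookup 152.0.16.68: bits 100110000 walk d0:H2→d1:-→d2:-→d3:-→d4:-→d5:-→d6:H3→d7:-→d8:-→d9:- -> H3
  + 0.0.0.0/0 (H0) depth=0

== LOOKUPS ==
["H3","H3","H3","H2","no-route","H2","H0","no-route","H1","H1","H1","H3","H2","H0","H3","H3"]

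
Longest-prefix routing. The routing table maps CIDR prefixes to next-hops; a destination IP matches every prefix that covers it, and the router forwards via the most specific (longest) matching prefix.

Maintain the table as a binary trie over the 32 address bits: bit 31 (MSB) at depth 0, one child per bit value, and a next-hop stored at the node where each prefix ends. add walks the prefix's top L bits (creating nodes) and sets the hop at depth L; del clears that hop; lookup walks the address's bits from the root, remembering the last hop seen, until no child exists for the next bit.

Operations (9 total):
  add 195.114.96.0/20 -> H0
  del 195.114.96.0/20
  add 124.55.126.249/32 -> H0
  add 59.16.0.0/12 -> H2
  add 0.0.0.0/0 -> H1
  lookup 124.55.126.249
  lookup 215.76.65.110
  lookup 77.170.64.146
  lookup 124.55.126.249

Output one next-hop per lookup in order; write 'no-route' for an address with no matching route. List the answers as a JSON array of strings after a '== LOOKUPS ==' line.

Apply in order:
  + 195.114.96.0/20 (H0) depth=20
  - 195.114.96.0/20 clear@20
  + 124.55.126.249/32 (H0) depth=32
  + 59.16.0.0/12 (H2) depth=12
  + 0.0.0.0/0 (H1) depth=0
  ? 124.55.126.249  path d0:H1→d1:-→d2:-→d3:-→d4:-→d5:-→d6:-→d7:-→d8:-→d9:-→d10:-→d11:-→d12:-→d13:-→d14:-→d15:-→d16:-→d17:-→d18:-→d19:-→d20:-→d21:-→d22:-→d23:-→d24:-→d25:-→d26:-→d27:-→d28:-→d29:-→d30:-→d31:-→d32:H0  best=H0
  ? 215.76.65.110  path d0:H1→d1:-→d2:-→d3:-  best=H1
  ? 77.170.64.146  path d0:H1→d1:-→d2:-  best=H1
  ? 124.55.126.249  path d0:H1→d1:-→d2:-→d3:-→d4:-→d5:-→d6:-→d7:-→d8:-→d9:-→d10:-→d11:-→d12:-→d13:-→d14:-→d15:-→d16:-→d17:-→d18:-→d19:-→d20:-→d21:-→d22:-→d23:-→d24:-→d25:-→d26:-→d27:-→d28:-→d29:-→d30:-→d31:-→d32:H0  best=H0

== LOOKUPS ==
["H0","H1","H1","H0"]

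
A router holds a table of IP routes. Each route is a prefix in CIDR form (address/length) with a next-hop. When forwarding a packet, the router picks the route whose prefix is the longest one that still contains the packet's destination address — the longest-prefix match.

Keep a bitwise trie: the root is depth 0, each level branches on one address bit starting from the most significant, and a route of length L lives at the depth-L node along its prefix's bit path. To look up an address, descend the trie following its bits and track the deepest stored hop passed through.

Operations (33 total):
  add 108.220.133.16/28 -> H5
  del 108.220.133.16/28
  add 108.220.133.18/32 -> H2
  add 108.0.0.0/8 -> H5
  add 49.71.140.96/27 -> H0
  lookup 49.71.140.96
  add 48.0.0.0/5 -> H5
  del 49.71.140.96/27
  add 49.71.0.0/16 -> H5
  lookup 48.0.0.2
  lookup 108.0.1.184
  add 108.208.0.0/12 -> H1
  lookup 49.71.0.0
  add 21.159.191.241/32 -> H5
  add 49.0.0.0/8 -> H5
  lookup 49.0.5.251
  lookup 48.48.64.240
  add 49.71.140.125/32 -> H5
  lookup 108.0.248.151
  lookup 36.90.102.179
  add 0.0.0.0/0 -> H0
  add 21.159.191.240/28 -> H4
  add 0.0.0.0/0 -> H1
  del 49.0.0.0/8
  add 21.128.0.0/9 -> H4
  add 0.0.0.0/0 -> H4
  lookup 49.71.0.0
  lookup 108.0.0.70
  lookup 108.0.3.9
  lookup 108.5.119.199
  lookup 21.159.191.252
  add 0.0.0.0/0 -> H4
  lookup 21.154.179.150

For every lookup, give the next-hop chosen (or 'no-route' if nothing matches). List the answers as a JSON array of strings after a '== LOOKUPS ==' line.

Trace:
  + 108.220.133.16/28 (H5) depth=28
  del 108.220.133.16/28 (clear depth 28)
  + 108.220.133.18/32 (H2) depth=32
  + 108.0.0.0/8 (H5) depth=8
  + 49.71.140.96/27 (H0) depth=27
  Q 49.71.140.96: descend 001100010100011110001100011 ; hops seen [H0] ; pick H0
  + 48.0.0.0/5 (H5) depth=5
  del 49.71.140.96/27 (clear depth 27)
  + 49.71.0.0/16 (H5) depth=16
  Q 48.0.0.2: descend 0011000 ; hops seen [H5] ; pick H5
  Q 108.0.1.184: descend 01101100 ; hops seen [H5] ; pick H5
  + 108.208.0.0/12 (H1) depth=12
  Q 49.71.0.0: descend 0011000101000111 ; hops seen [H5,H5] ; pick H5
  + 21.159.191.241/32 (H5) depth=32
  + 49.0.0.0/8 (H5) depth=8
  Q 49.0.5.251: descend 001100010 ; hops seen [H5,H5] ; pick H5
  Q 48.48.64.240: descend 0011000 ; hops seen [H5] ; pick H5
  + 49.71.140.125/32 (H5) depth=32
  Q 108.0.248.151: descend 01101100 ; hops seen [H5] ; pick H5
  Q 36.90.102.179: descend 001 ; hops seen [∅] ; pick no-route
  + 0.0.0.0/0 (H0) depth=0
  + 21.159.191.240/28 (H4) depth=28
  + 0.0.0.0/0 (H1) depth=0
  del 49.0.0.0/8 (clear depth 8)
  + 21.128.0.0/9 (H4) depth=9
  + 0.0.0.0/0 (H4) depth=0
  Q 49.71.0.0: descend 0011000101000111 ; hops seen [H4,H5,H5] ; pick H5
  Q 108.0.0.70: descend 01101100 ; hops seen [H4,H5] ; pick H5
  Q 108.0.3.9: descend 01101100 ; hops seen [H4,H5] ; pick H5
  Q 108.5.119.199: descend 01101100 ; hops seen [H4,H5] ; pick H5
  Q 21.159.191.252: descend 0001010110011111101111111111 ; hops seen [H4,H4,H4] ; pick H4
  + 0.0.0.0/0 (H4) depth=0
  Q 21.154.179.150: descend 0001010110011 ; hops seen [H4,H4] ; pick H4

== LOOKUPS ==
["H0","H5","H5","H5","H5","H5","H5","no-route","H5","H5","H5","H5","H4","H4"]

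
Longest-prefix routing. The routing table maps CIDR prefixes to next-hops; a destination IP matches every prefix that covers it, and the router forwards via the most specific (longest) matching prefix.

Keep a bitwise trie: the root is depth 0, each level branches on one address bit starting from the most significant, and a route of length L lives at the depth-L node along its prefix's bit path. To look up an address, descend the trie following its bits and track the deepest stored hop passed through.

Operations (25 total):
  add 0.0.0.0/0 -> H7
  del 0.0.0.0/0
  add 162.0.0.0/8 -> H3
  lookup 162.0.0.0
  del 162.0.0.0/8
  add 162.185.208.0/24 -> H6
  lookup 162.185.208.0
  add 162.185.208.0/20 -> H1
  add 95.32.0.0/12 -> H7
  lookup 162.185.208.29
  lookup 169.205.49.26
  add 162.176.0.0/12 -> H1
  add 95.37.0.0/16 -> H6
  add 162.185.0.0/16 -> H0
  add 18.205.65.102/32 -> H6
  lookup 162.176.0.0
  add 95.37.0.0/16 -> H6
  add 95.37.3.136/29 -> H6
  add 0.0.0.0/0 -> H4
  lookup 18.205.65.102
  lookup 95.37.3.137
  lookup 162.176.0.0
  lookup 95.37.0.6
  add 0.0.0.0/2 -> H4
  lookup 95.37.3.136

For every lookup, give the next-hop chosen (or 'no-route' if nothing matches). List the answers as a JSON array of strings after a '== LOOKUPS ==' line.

Apply in order:
  add 0.0.0.0/0 -> H7 at depth 0
  - 0.0.0.0/0 clear@0
  add 162.0.0.0/8 -> H3 at depth 8
  Q 162.0.0.0: descend 10100010 ; hops seen [H3] ; pick H3
  - 162.0.0.0/8 clear@8
  add 162.185.208.0/24 -> H6 at depth 24
  Q 162.185.208.0: descend 101000101011100111010000 ; hops seen [H6] ; pick H6
  add 162.185.208.0/20 -> H1 at depth 20
  add 95.32.0.0/12 -> H7 at depth 12
  Q 162.185.208.29: descend 101000101011100111010000 ; hops seen [H1,H6] ; pick H6
  Q 169.205.49.26: descend 1010 ; hops seen [∅] ; pick no-route
  add 162.176.0.0/12 -> H1 at depth 12
  add 95.37.0.0/16 -> H6 at depth 16
  add 162.185.0.0/16 -> H0 at depth 16
  add 18.205.65.102/32 -> H6 at depth 32
  Q 162.176.0.0: descend 101000101011 ; hops seen [H1] ; pick H1
  add 95.37.0.0/16 -> H6 at depth 16
  add 95.37.3.136/29 -> H6 at depth 29
  add 0.0.0.0/0 -> H4 at depth 0
  Q 18.205.65.102: descend 00010010110011010100000101100110 ; hops seen [H4,H6] ; pick H6
  Q 95.37.3.137: descend 01011111001001010000001110001 ; hops seen [H4,H7,H6,H6] ; pick H6
  Q 162.176.0.0: descend 101000101011 ; hops seen [H4,H1] ; pick H1
  Q 95.37.0.6: descend 0101111100100101000000 ; hops seen [H4,H7,H6] ; pick H6
  add 0.0.0.0/2 -> H4 at depth 2
  Q 95.37.3.136: descend 01011111001001010000001110001 ; hops seen [H4,H7,H6,H6] ; pick H6

== LOOKUPS ==
["H3","H6","H6","no-route","H1","H6","H6","H1","H6","H6"]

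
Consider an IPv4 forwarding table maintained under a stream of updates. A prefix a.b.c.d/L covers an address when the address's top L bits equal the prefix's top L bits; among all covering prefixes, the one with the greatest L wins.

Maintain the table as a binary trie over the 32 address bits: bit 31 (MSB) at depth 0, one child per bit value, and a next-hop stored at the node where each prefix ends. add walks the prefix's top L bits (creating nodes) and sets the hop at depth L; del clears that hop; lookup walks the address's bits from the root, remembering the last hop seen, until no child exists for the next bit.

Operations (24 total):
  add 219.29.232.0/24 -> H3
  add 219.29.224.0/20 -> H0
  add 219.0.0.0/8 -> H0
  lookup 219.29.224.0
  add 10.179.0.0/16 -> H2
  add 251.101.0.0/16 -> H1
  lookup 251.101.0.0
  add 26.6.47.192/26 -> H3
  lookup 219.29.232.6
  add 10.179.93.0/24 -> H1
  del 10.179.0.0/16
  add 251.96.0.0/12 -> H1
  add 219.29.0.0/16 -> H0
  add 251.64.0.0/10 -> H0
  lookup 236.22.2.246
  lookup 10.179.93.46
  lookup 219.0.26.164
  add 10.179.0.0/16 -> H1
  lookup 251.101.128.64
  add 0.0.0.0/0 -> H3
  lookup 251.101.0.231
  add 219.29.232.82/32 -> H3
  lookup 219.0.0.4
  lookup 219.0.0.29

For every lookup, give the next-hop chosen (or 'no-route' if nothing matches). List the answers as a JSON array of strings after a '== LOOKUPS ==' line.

Trace:
  + 219.29.232.0/24 (H3) depth=24
  + 219.29.224.0/20 (H0) depth=20
  + 219.0.0.0/8 (H0) depth=8
  lookup 219.29.224.0: bits 11011011000111011110 walk d0:-→d1:-→d2:-→d3:-→d4:-→d5:-→d6:-→d7:-→d8:H0→d9:-→d10:-→d11:-→d12:-→d13:-→d14:-→d15:-→d16:-→d17:-→d18:-→d19:-→d20:H0 -> H0
  + 10.179.0.0/16 (H2) depth=16
  + 251.101.0.0/16 (H1) depth=16
  lookup 251.101.0.0: bits 1111101101100101 walk d0:-→d1:-→d2:-→d3:-→d4:-→d5:-→d6:-→d7:-→d8:-→d9:-→d10:-→d11:-→d12:-→d13:-→d14:-→d15:-→d16:H1 -> H1
  + 26.6.47.192/26 (H3) depth=26
  lookup 219.29.232.6: bits 110110110001110111101000 walk d0:-→d1:-→d2:-→d3:-→d4:-→d5:-→d6:-→d7:-→d8:H0→d9:-→d10:-→d11:-→d12:-→d13:-→d14:-→d15:-→d16:-→d17:-→d18:-→d19:-→d20:H0→d21:-→d22:-→d23:-→d24:H3 -> H3
  + 10.179.93.0/24 (H1) depth=24
  del 10.179.0.0/16 (clear depth 16)
  + 251.96.0.0/12 (H1) depth=12
  + 219.29.0.0/16 (H0) depth=16
  + 251.64.0.0/10 (H0) depth=10
  lookup 236.22.2.246: bits 111 walk d0:-→d1:-→d2:-→d3:- -> no-route
  lookup 10.179.93.46: bits 000010101011001101011101 walk d0:-→d1:-→d2:-→d3:-→d4:-→d5:-→d6:-→d7:-→d8:-→d9:-→d10:-→d11:-→d12:-→d13:-→d14:-→d15:-→d16:-→d17:-→d18:-→d19:-→d20:-→d21:-→d22:-→d23:-→d24:H1 -> H1
  lookup 219.0.26.164: bits 11011011000 walk d0:-→d1:-→d2:-→d3:-→d4:-→d5:-→d6:-→d7:-→d8:H0→d9:-→d10:-→d11:- -> H0
  + 10.179.0.0/16 (H1) depth=16
  lookup 251.101.128.64: bits 1111101101100101 walk d0:-→d1:-→d2:-→d3:-→d4:-→d5:-→d6:-→d7:-→d8:-→d9:-→d10:H0→d11:-→d12:H1→d13:-→d14:-→d15:-→d16:H1 -> H1
  + 0.0.0.0/0 (H3) depth=0
  lookup 251.101.0.231: bits 1111101101100101 walk d0:H3→d1:-→d2:-→d3:-→d4:-→d5:-→d6:-→d7:-→d8:-→d9:-→d10:H0→d11:-→d12:H1→d13:-→d14:-→d15:-→d16:H1 -> H1
  + 219.29.232.82/32 (H3) depth=32
  lookup 219.0.0.4: bits 11011011000 walk d0:H3→d1:-→d2:-→d3:-→d4:-→d5:-→d6:-→d7:-→d8:H0→d9:-→d10:-→d11:- -> H0
  lookup 219.0.0.29: bits 11011011000 walk d0:H3→d1:-→d2:-→d3:-→d4:-→d5:-→d6:-→d7:-→d8:H0→d9:-→d10:-→d11:- -> H0

== LOOKUPS ==
["H0","H1","H3","no-route","H1","H0","H1","H1","H0","H0"]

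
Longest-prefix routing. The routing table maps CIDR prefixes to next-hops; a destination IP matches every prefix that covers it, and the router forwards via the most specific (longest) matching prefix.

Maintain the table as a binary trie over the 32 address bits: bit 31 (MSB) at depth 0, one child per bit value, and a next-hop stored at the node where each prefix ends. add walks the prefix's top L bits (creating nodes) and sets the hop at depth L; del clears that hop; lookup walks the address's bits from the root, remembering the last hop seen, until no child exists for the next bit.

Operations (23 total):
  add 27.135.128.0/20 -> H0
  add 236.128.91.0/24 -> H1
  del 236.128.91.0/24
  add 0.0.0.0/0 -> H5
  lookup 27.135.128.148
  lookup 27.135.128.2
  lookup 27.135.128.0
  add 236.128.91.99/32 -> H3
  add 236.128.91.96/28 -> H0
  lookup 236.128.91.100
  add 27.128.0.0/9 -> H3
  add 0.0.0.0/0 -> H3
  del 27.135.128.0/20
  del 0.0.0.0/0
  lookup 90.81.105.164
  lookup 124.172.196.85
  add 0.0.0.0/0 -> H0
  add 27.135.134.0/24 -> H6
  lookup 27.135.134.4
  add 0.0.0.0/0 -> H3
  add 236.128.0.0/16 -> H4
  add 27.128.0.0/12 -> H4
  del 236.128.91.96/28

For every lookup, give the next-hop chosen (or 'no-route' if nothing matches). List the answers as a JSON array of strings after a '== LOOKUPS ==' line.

Apply in order:
  add 27.135.128.0/20 -> H0 at depth 20
  add 236.128.91.0/24 -> H1 at depth 24
  - 236.128.91.0/24 clear@24
  add 0.0.0.0/0 -> H5 at depth 0
  lookup 27.135.128.148: bits 00011011100001111000 walk d0:H5→d1:-→d2:-→d3:-→d4:-→d5:-→d6:-→d7:-→d8:-→d9:-→d10:-→d11:-→d12:-→d13:-→d14:-→d15:-→d16:-→d17:-→d18:-→d19:-→d20:H0 -> H0
  lookup 27.135.128.2: bits 00011011100001111000 walk d0:H5→d1:-→d2:-→d3:-→d4:-→d5:-→d6:-→d7:-→d8:-→d9:-→d10:-→d11:-→d12:-→d13:-→d14:-→d15:-→d16:-→d17:-→d18:-→d19:-→d20:H0 -> H0
  lookup 27.135.128.0: bits 00011011100001111000 walk d0:H5→d1:-→d2:-→d3:-→d4:-→d5:-→d6:-→d7:-→d8:-→d9:-→d10:-→d11:-→d12:-→d13:-→d14:-→d15:-→d16:-→d17:-→d18:-→d19:-→d20:H0 -> H0
  add 236.128.91.99/32 -> H3 at depth 32
  add 236.128.91.96/28 -> H0 at depth 28
  lookup 236.128.91.100: bits 11101100100000000101101101100 walk d0:H5→d1:-→d2:-→d3:-→d4:-→d5:-→d6:-→d7:-→d8:-→d9:-→d10:-→d11:-→d12:-→d13:-→d14:-→d15:-→d16:-→d17:-→d18:-→d19:-→d20:-→d21:-→d22:-→d23:-→d24:-→d25:-→d26:-→d27:-→d28:H0→d29:- -> H0
  add 27.128.0.0/9 -> H3 at depth 9
  add 0.0.0.0/0 -> H3 at depth 0
  - 27.135.128.0/20 clear@20
  - 0.0.0.0/0 clear@0
  lookup 90.81.105.164: bits 0 walk d0:-→d1:- -> no-route
  lookup 124.172.196.85: bits 0 walk d0:-→d1:- -> no-route
  add 0.0.0.0/0 -> H0 at depth 0
  add 27.135.134.0/24 -> H6 at depth 24
  lookup 27.135.134.4: bits 000110111000011110000110 walk d0:H0→d1:-→d2:-→d3:-→d4:-→d5:-→d6:-→d7:-→d8:-→d9:H3→d10:-→d11:-→d12:-→d13:-→d14:-→d15:-→d16:-→d17:-→d18:-→d19:-→d20:-→d21:-→d22:-→d23:-→d24:H6 -> H6
  add 0.0.0.0/0 -> H3 at depth 0
  add 236.128.0.0/16 -> H4 at depth 16
  add 27.128.0.0/12 -> H4 at depth 12
  - 236.128.91.96/28 clear@28

== LOOKUPS ==
["H0","H0","H0","H0","no-route","no-route","H6"]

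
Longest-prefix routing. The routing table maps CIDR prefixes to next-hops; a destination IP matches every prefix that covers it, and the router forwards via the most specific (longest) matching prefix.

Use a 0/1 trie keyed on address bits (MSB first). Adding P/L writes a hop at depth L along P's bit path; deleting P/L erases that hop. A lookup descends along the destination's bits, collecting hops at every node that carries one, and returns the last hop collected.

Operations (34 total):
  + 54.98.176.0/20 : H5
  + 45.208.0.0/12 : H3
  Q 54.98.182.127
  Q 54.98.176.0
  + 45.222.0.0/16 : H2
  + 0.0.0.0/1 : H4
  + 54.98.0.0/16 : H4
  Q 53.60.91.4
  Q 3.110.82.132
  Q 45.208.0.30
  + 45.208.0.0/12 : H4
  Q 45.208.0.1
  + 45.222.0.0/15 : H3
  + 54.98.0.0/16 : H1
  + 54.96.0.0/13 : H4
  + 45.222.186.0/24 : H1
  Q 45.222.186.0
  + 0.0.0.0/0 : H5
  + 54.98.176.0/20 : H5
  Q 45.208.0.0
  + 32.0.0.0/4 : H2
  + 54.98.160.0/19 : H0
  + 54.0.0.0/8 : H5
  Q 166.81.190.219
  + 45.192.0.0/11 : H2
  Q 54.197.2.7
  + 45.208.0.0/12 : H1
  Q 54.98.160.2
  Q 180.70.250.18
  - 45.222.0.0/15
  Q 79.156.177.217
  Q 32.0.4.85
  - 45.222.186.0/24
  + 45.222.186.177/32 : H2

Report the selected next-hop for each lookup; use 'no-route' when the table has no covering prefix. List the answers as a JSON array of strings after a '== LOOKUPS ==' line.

Trace:
  add 54.98.176.0/20 -> H5 at depth 20
  add 45.208.0.0/12 -> H3 at depth 12
  Q 54.98.182.127: descend 00110110011000101011 ; hops seen [H5] ; pick H5
  Q 54.98.176.0: descend 00110110011000101011 ; hops seen [H5] ; pick H5
  add 45.222.0.0/16 -> H2 at depth 16
  add 0.0.0.0/1 -> H4 at depth 1
  add 54.98.0.0/16 -> H4 at depth 16
  Q 53.60.91.4: descend 001101 ; hops seen [H4] ; pick H4
  Q 3.110.82.132: descend 00 ; hops seen [H4] ; pick H4
  Q 45.208.0.30: descend 001011011101 ; hops seen [H4,H3] ; pick H3
  add 45.208.0.0/12 -> H4 at depth 12
  Q 45.208.0.1: descend 001011011101 ; hops seen [H4,H4] ; pick H4
  add 45.222.0.0/15 -> H3 at depth 15
  add 54.98.0.0/16 -> H1 at depth 16
  add 54.96.0.0/13 -> H4 at depth 13
  add 45.222.186.0/24 -> H1 at depth 24
  Q 45.222.186.0: descend 001011011101111010111010 ; hops seen [H4,H4,H3,H2,H1] ; pick H1
  add 0.0.0.0/0 -> H5 at depth 0
  add 54.98.176.0/20 -> H5 at depth 20
  Q 45.208.0.0: descend 001011011101 ; hops seen [H5,H4,H4] ; pick H4
  add 32.0.0.0/4 -> H2 at depth 4
  add 54.98.160.0/19 -> H0 at depth 19
  add 54.0.0.0/8 -> H5 at depth 8
  Q 166.81.190.219: descend ε ; hops seen [H5] ; pick H5
  add 45.192.0.0/11 -> H2 at depth 11
  Q 54.197.2.7: descend 00110110 ; hops seen [H5,H4,H5] ; pick H5
  add 45.208.0.0/12 -> H1 at depth 12
  Q 54.98.160.2: descend 0011011001100010101 ; hops seen [H5,H4,H5,H4,H1,H0] ; pick H0
  Q 180.70.250.18: descend ε ; hops seen [H5] ; pick H5
  del 45.222.0.0/15 (clear depth 15)
  Q 79.156.177.217: descend 0 ; hops seen [H5,H4] ; pick H4
  Q 32.0.4.85: descend 0010 ; hops seen [H5,H4,H2] ; pick H2
  del 45.222.186.0/24 (clear depth 24)
  add 45.222.186.177/32 -> H2 at depth 32

== LOOKUPS ==
["H5","H5","H4","H4","H3","H4","H1","H4","H5","H5","H0","H5","H4","H2"]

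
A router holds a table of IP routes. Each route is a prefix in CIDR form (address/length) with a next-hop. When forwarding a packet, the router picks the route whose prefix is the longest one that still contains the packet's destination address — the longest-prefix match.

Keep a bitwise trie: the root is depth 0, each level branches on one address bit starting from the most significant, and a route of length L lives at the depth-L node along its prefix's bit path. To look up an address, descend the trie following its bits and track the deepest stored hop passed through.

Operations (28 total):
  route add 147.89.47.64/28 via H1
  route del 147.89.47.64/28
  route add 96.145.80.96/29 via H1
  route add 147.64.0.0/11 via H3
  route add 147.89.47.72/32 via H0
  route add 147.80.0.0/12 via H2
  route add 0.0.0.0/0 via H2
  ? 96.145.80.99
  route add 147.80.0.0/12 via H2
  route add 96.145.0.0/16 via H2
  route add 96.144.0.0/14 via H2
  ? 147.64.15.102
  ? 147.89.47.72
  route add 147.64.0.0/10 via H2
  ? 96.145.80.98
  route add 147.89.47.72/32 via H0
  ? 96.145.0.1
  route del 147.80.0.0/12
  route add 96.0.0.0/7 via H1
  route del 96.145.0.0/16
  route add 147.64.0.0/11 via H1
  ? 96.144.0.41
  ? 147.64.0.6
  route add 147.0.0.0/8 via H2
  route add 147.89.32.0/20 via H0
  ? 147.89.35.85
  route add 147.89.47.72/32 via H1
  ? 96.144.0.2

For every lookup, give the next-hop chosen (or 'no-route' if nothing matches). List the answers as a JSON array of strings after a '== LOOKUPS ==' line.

Process each operation:
  add 147.89.47.64/28 -> H1 at depth 28
  - 147.89.47.64/28 clear@28
  add 96.145.80.96/29 -> H1 at depth 29
  add 147.64.0.0/11 -> H3 at depth 11
  add 147.89.47.72/32 -> H0 at depth 32
  add 147.80.0.0/12 -> H2 at depth 12
  add 0.0.0.0/0 -> H2 at depth 0
  lookup 96.145.80.99: bits 01100000100100010101000001100 walk d0:H2→d1:-→d2:-→d3:-→d4:-→d5:-→d6:-→d7:-→d8:-→d9:-→d10:-→d11:-→d12:-→d13:-→d14:-→d15:-→d16:-→d17:-→d18:-→d19:-→d20:-→d21:-→d22:-→d23:-→d24:-→d25:-→d26:-→d27:-→d28:-→d29:H1 -> H1
  add 147.80.0.0/12 -> H2 at depth 12
  add 96.145.0.0/16 -> H2 at depth 16
  add 96.144.0.0/14 -> H2 at depth 14
  lookup 147.64.15.102: bits 10010011010 walk d0:H2→d1:-→d2:-→d3:-→d4:-→d5:-→d6:-→d7:-→d8:-→d9:-→d10:-→d11:H3 -> H3
  lookup 147.89.47.72: bits 10010011010110010010111101001000 walk d0:H2→d1:-→d2:-→d3:-→d4:-→d5:-→d6:-→d7:-→d8:-→d9:-→d10:-→d11:H3→d12:H2→d13:-→d14:-→d15:-→d16:-→d17:-→d18:-→d19:-→d20:-→d21:-→d22:-→d23:-→d24:-→d25:-→d26:-→d27:-→d28:-→d29:-→d30:-→d31:-→d32:H0 -> H0
  add 147.64.0.0/10 -> H2 at depth 10
  lookup 96.145.80.98: bits 01100000100100010101000001100 walk d0:H2→d1:-→d2:-→d3:-→d4:-→d5:-→d6:-→d7:-→d8:-→d9:-→d10:-→d11:-→d12:-→d13:-→d14:H2→d15:-→d16:H2→d17:-→d18:-→d19:-→d20:-→d21:-→d22:-→d23:-→d24:-→d25:-→d26:-→d27:-→d28:-→d29:H1 -> H1
  add 147.89.47.72/32 -> H0 at depth 32
  lookup 96.145.0.1: bits 01100000100100010 walk d0:H2→d1:-→d2:-→d3:-→d4:-→d5:-→d6:-→d7:-→d8:-→d9:-→d10:-→d11:-→d12:-→d13:-→d14:H2→d15:-→d16:H2→d17:- -> H2
  - 147.80.0.0/12 clear@12
  add 96.0.0.0/7 -> H1 at depth 7
  - 96.145.0.0/16 clear@16
  add 147.64.0.0/11 -> H1 at depth 11
  lookup 96.144.0.41: bits 011000001001000 walk d0:H2→d1:-→d2:-→d3:-→d4:-→d5:-→d6:-→d7:H1→d8:-→d9:-→d10:-→d11:-→d12:-→d13:-→d14:H2→d15:- -> H2
  lookup 147.64.0.6: bits 10010011010 walk d0:H2→d1:-→d2:-→d3:-→d4:-→d5:-→d6:-→d7:-→d8:-→d9:-→d10:H2→d11:H1 -> H1
  add 147.0.0.0/8 -> H2 at depth 8
  add 147.89.32.0/20 -> H0 at depth 20
  lookup 147.89.35.85: bits 10010011010110010010 walk d0:H2→d1:-→d2:-→d3:-→d4:-→d5:-→d6:-→d7:-→d8:H2→d9:-→d10:H2→d11:H1→d12:-→d13:-→d14:-→d15:-→d16:-→d17:-→d18:-→d19:-→d20:H0 -> H0
  add 147.89.47.72/32 -> H1 at depth 32
  lookup 96.144.0.2: bits 011000001001000 walk d0:H2→d1:-→d2:-→d3:-→d4:-→d5:-→d6:-→d7:H1→d8:-→d9:-→d10:-→d11:-→d12:-→d13:-→d14:H2→d15:- -> H2

== LOOKUPS ==
["H1","H3","H0","H1","H2","H2","H1","H0","H2"]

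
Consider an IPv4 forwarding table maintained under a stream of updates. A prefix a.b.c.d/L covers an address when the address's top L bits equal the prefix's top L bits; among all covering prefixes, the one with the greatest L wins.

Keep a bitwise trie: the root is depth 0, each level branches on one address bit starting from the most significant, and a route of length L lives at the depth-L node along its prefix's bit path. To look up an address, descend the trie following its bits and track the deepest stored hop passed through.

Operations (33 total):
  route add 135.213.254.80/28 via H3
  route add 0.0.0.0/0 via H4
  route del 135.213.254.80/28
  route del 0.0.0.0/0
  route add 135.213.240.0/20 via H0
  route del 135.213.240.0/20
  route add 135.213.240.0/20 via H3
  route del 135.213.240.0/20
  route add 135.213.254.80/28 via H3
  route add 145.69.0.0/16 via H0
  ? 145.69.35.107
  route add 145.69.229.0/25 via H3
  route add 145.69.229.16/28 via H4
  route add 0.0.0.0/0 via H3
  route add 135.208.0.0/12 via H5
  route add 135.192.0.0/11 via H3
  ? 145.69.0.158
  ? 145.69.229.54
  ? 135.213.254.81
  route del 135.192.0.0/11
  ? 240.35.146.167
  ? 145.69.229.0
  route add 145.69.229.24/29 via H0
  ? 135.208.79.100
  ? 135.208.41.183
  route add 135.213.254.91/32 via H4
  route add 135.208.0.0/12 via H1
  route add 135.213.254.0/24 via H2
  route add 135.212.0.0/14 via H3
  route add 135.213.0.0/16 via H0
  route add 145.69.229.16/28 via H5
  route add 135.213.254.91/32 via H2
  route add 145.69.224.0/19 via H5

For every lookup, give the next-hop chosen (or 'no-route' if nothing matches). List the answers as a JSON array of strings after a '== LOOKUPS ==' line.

Process each operation:
  + 135.213.254.80/28 (H3) depth=28
  + 0.0.0.0/0 (H4) depth=0
  del 135.213.254.80/28 (clear depth 28)
  del 0.0.0.0/0 (clear depth 0)
  + 135.213.240.0/20 (H0) depth=20
  del 135.213.240.0/20 (clear depth 20)
  + 135.213.240.0/20 (H3) depth=20
  del 135.213.240.0/20 (clear depth 20)
  + 135.213.254.80/28 (H3) depth=28
  + 145.69.0.0/16 (H0) depth=16
  ? 145.69.35.107  path d0:-→d1:-→d2:-→d3:-→d4:-→d5:-→d6:-→d7:-→d8:-→d9:-→d10:-→d11:-→d12:-→d13:-→d14:-→d15:-→d16:H0  best=H0
  + 145.69.229.0/25 (H3) depth=25
  + 145.69.229.16/28 (H4) depth=28
  + 0.0.0.0/0 (H3) depth=0
  + 135.208.0.0/12 (H5) depth=12
  + 135.192.0.0/11 (H3) depth=11
  ? 145.69.0.158  path d0:H3→d1:-→d2:-→d3:-→d4:-→d5:-→d6:-→d7:-→d8:-→d9:-→d10:-→d11:-→d12:-→d13:-→d14:-→d15:-→d16:H0  best=H0
  ? 145.69.229.54  path d0:H3→d1:-→d2:-→d3:-→d4:-→d5:-→d6:-→d7:-→d8:-→d9:-→d10:-→d11:-→d12:-→d13:-→d14:-→d15:-→d16:H0→d17:-→d18:-→d19:-→d20:-→d21:-→d22:-→d23:-→d24:-→d25:H3→d26:-  best=H3
  ? 135.213.254.81  path d0:H3→d1:-→d2:-→d3:-→d4:-→d5:-→d6:-→d7:-→d8:-→d9:-→d10:-→d11:H3→d12:H5→d13:-→d14:-→d15:-→d16:-→d17:-→d18:-→d19:-→d20:-→d21:-→d22:-→d23:-→d24:-→d25:-→d26:-→d27:-→d28:H3  best=H3
  del 135.192.0.0/11 (clear depth 11)
  ? 240.35.146.167  path d0:H3→d1:-  best=H3
  ? 145.69.229.0  path d0:H3→d1:-→d2:-→d3:-→d4:-→d5:-→d6:-→d7:-→d8:-→d9:-→d10:-→d11:-→d12:-→d13:-→d14:-→d15:-→d16:H0→d17:-→d18:-→d19:-→d20:-→d21:-→d22:-→d23:-→d24:-→d25:H3→d26:-→d27:-  best=H3
  + 145.69.229.24/29 (H0) depth=29
  ? 135.208.79.100  path d0:H3→d1:-→d2:-→d3:-→d4:-→d5:-→d6:-→d7:-→d8:-→d9:-→d10:-→d11:-→d12:H5→d13:-  best=H5
  ? 135.208.41.183  path d0:H3→d1:-→d2:-→d3:-→d4:-→d5:-→d6:-→d7:-→d8:-→d9:-→d10:-→d11:-→d12:H5→d13:-  best=H5
  + 135.213.254.91/32 (H4) depth=32
  + 135.208.0.0/12 (H1) depth=12
  + 135.213.254.0/24 (H2) depth=24
  + 135.212.0.0/14 (H3) depth=14
  + 135.213.0.0/16 (H0) depth=16
  + 145.69.229.16/28 (H5) depth=28
  + 135.213.254.91/32 (H2) depth=32
  + 145.69.224.0/19 (H5) depth=19

== LOOKUPS ==
["H0","H0","H3","H3","H3","H3","H5","H5"]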